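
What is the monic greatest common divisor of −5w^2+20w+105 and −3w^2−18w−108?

1

Repeated division with remainder:
  −5w^2+20w+105 = (5/3)(−3w^2−18w−108) + (50w+285)
  −3w^2−18w−108 = (−(3/50)w−9/500)(50w+285) + (−10287/100)
  50w+285 = (−(5000/10287)w−9500/3429)(−10287/100) + (0)
The last nonzero remainder is the constant −10287/100, so the polynomials are coprime and gcd = 1.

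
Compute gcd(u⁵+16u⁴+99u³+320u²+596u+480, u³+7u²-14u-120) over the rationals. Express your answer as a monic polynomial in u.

Repeated division with remainder:
  u⁵+16u⁴+99u³+320u²+596u+480 = (u²+9u+50)(u³+7u²-14u-120) + (216u²+2376u+6480)
  u³+7u²-14u-120 = ((1/216)u-1/54)(216u²+2376u+6480) + (0)
Last nonzero remainder: 216u²+2376u+6480. Dividing through by 216 gives the monic gcd u²+11u+30.

u²+11u+30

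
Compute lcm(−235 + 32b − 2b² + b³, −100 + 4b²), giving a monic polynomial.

Apply the Euclidean algorithm:
  b³ − 2b² + 32b − 235 = ((1/4)b − 1/2)(4b² − 100) + (57b − 285)
  4b² − 100 = ((4/57)b + 20/57)(57b − 285) + (0)
Last nonzero remainder: 57b − 285. Dividing through by 57 gives the monic gcd b − 5.
Then lcm(f, g) = f·g / gcd(f, g); expanding and making the result monic gives the answer.

−1175 − 75b + 22b² + 3b³ + b⁴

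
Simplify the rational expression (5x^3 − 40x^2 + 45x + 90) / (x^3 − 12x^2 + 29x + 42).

(5x − 15)/(x − 7)

Euclidean algorithm in ℚ[x]:
  5x^3 − 40x^2 + 45x + 90 = (5)(x^3 − 12x^2 + 29x + 42) + (20x^2 − 100x − 120)
  x^3 − 12x^2 + 29x + 42 = ((1/20)x − 7/20)(20x^2 − 100x − 120) + (0)
Last nonzero remainder: 20x^2 − 100x − 120. Dividing through by 20 gives the monic gcd x^2 − 5x − 6.
Cancel x^2 − 5x − 6 from numerator and denominator to get the reduced form.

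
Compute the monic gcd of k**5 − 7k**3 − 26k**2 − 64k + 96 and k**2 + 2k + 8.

k**2 + 2k + 8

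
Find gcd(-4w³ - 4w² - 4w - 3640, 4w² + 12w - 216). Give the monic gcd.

By polynomial division,
  -4w³ - 4w² - 4w - 3640 = (-w + 2)(4w² + 12w - 216) + (-244w - 3208)
  4w² + 12w - 216 = (-(1/61)w + 619/3721)(-244w - 3208) + (1182016/3721)
  -244w - 3208 = (-(226981/295504)w - 1492121/147752)(1182016/3721) + (0)
The last nonzero remainder is the constant 1182016/3721, so the polynomials are coprime and gcd = 1.

1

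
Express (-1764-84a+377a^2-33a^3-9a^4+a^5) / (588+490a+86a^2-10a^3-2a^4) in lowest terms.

(-126+39a+4a^2-a^3)/(42+20a+2a^2)

Repeated division with remainder:
  a^5-9a^4-33a^3+377a^2-84a-1764 = (-(1/2)a+7)(-2a^4-10a^3+86a^2+490a+588) + (80a^3+20a^2-3220a-5880)
  -2a^4-10a^3+86a^2+490a+588 = (-(1/40)a-19/160)(80a^3+20a^2-3220a-5880) + ((63/8)a^2-(315/8)a-441/4)
  80a^3+20a^2-3220a-5880 = ((640/63)a+160/3)((63/8)a^2-(315/8)a-441/4) + (0)
Last nonzero remainder: (63/8)a^2-(315/8)a-441/4. Dividing through by 63/8 gives the monic gcd a^2-5a-14.
Cancel a^2-5a-14 from numerator and denominator to get the reduced form.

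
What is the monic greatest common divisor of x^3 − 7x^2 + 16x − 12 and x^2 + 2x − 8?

Apply the Euclidean algorithm:
  x^3 − 7x^2 + 16x − 12 = (x − 9)(x^2 + 2x − 8) + (42x − 84)
  x^2 + 2x − 8 = ((1/42)x + 2/21)(42x − 84) + (0)
Last nonzero remainder: 42x − 84. Dividing through by 42 gives the monic gcd x − 2.

x − 2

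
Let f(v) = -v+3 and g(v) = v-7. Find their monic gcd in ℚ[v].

By polynomial division,
  -v+3 = (-1)(v-7) + (-4)
  v-7 = (-(1/4)v+7/4)(-4) + (0)
The last nonzero remainder is the constant -4, so the polynomials are coprime and gcd = 1.

1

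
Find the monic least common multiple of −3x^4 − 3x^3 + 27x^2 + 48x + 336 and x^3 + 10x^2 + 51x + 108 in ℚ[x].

Repeated division with remainder:
  −3x^4 − 3x^3 + 27x^2 + 48x + 336 = (−3x + 27)(x^3 + 10x^2 + 51x + 108) + (−90x^2 − 1005x − 2580)
  x^3 + 10x^2 + 51x + 108 = (−(1/90)x + 7/540)(−90x^2 − 1005x − 2580) + ((1273/36)x + 1273/9)
  −90x^2 − 1005x − 2580 = (−(3240/1273)x − 23220/1273)((1273/36)x + 1273/9) + (0)
Last nonzero remainder: (1273/36)x + 1273/9. Dividing through by 1273/36 gives the monic gcd x + 4.
Then lcm(f, g) = f·g / gcd(f, g); expanding and making the result monic gives the answer.

x^6 + 7x^5 + 24x^4 − 43x^3 − 451x^2 − 1104x − 3024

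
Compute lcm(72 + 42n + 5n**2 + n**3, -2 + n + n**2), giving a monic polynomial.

-72 + 30n + 37n**2 + 4n**3 + n**4

Repeated division with remainder:
  n**3 + 5n**2 + 42n + 72 = (n + 4)(n**2 + n - 2) + (40n + 80)
  n**2 + n - 2 = ((1/40)n - 1/40)(40n + 80) + (0)
Last nonzero remainder: 40n + 80. Dividing through by 40 gives the monic gcd n + 2.
Then lcm(f, g) = f·g / gcd(f, g); expanding and making the result monic gives the answer.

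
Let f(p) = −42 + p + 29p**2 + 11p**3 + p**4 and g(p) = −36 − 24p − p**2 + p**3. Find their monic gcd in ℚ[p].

6 + 5p + p**2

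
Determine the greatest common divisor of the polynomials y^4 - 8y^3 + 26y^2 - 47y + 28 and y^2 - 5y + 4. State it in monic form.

y^2 - 5y + 4

Euclidean algorithm in ℚ[y]:
  y^4 - 8y^3 + 26y^2 - 47y + 28 = (y^2 - 3y + 7)(y^2 - 5y + 4) + (0)
The last nonzero remainder y^2 - 5y + 4 is already monic.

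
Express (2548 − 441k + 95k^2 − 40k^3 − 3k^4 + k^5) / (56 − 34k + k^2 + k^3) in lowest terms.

By polynomial division,
  k^5 − 3k^4 − 40k^3 + 95k^2 − 441k + 2548 = (k^2 − 4k − 2)(k^3 + k^2 − 34k + 56) + (−95k^2 − 285k + 2660)
  k^3 + k^2 − 34k + 56 = (−(1/95)k + 2/95)(−95k^2 − 285k + 2660) + (0)
Last nonzero remainder: −95k^2 − 285k + 2660. Dividing through by −95 gives the monic gcd k^2 + 3k − 28.
Cancel k^2 + 3k − 28 from numerator and denominator to get the reduced form.

(−91 + 6k − 6k^2 + k^3)/(−2 + k)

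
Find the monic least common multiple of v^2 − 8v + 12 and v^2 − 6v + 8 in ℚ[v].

v^3 − 12v^2 + 44v − 48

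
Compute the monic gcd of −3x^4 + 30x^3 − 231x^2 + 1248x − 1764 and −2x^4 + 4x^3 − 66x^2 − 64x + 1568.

Repeated division with remainder:
  −3x^4 + 30x^3 − 231x^2 + 1248x − 1764 = (3/2)(−2x^4 + 4x^3 − 66x^2 − 64x + 1568) + (24x^3 − 132x^2 + 1344x − 4116)
  −2x^4 + 4x^3 − 66x^2 − 64x + 1568 = (−(1/12)x − 7/24)(24x^3 − 132x^2 + 1344x − 4116) + ((15/2)x^2 − 15x + 735/2)
  24x^3 − 132x^2 + 1344x − 4116 = ((16/5)x − 56/5)((15/2)x^2 − 15x + 735/2) + (0)
Last nonzero remainder: (15/2)x^2 − 15x + 735/2. Dividing through by 15/2 gives the monic gcd x^2 − 2x + 49.

x^2 − 2x + 49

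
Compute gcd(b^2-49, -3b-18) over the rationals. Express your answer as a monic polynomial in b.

1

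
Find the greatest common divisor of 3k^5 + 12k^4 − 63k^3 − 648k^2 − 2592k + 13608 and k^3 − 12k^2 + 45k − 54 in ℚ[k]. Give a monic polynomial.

k^2 − 9k + 18

Euclidean algorithm in ℚ[k]:
  3k^5 + 12k^4 − 63k^3 − 648k^2 − 2592k + 13608 = (3k^2 + 48k + 378)(k^3 − 12k^2 + 45k − 54) + (1890k^2 − 17010k + 34020)
  k^3 − 12k^2 + 45k − 54 = ((1/1890)k − 1/630)(1890k^2 − 17010k + 34020) + (0)
Last nonzero remainder: 1890k^2 − 17010k + 34020. Dividing through by 1890 gives the monic gcd k^2 − 9k + 18.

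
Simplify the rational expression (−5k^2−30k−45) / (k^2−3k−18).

Apply the Euclidean algorithm:
  −5k^2−30k−45 = (−5)(k^2−3k−18) + (−45k−135)
  k^2−3k−18 = (−(1/45)k+2/15)(−45k−135) + (0)
Last nonzero remainder: −45k−135. Dividing through by −45 gives the monic gcd k+3.
Cancel k+3 from numerator and denominator to get the reduced form.

(−5k−15)/(k−6)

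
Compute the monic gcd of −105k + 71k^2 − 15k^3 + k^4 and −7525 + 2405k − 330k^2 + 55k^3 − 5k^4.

35 − 12k + k^2

By polynomial division,
  k^4 − 15k^3 + 71k^2 − 105k = (−1/5)(−5k^4 + 55k^3 − 330k^2 + 2405k − 7525) + (−4k^3 + 5k^2 + 376k − 1505)
  −5k^4 + 55k^3 − 330k^2 + 2405k − 7525 = ((5/4)k − 195/16)(−4k^3 + 5k^2 + 376k − 1505) + (−(11825/16)k^2 + (35475/4)k − 413875/16)
  −4k^3 + 5k^2 + 376k − 1505 = ((64/11825)k + 16/275)(−(11825/16)k^2 + (35475/4)k − 413875/16) + (0)
Last nonzero remainder: −(11825/16)k^2 + (35475/4)k − 413875/16. Dividing through by −11825/16 gives the monic gcd k^2 − 12k + 35.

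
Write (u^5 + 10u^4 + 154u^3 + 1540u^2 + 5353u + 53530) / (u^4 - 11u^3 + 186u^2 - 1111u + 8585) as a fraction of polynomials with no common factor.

(u^3 + 10u^2 + 53u + 530)/(u^2 - 11u + 85)

Apply the Euclidean algorithm:
  u^5 + 10u^4 + 154u^3 + 1540u^2 + 5353u + 53530 = (u + 21)(u^4 - 11u^3 + 186u^2 - 1111u + 8585) + (199u^3 - 1255u^2 + 20099u - 126755)
  u^4 - 11u^3 + 186u^2 - 1111u + 8585 = ((1/199)u - 934/39601)(199u^3 - 1255u^2 + 20099u - 126755) + ((2193915/39601)u^2 + 221585415/39601)
  199u^3 - 1255u^2 + 20099u - 126755 = ((7880599/2193915)u - 9939851/438783)((2193915/39601)u^2 + 221585415/39601) + (0)
Last nonzero remainder: (2193915/39601)u^2 + 221585415/39601. Dividing through by 2193915/39601 gives the monic gcd u^2 + 101.
Cancel u^2 + 101 from numerator and denominator to get the reduced form.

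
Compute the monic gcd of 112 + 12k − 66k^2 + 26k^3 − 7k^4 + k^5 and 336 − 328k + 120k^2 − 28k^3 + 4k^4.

−28 + 18k − 4k^2 + k^3

By polynomial division,
  k^5 − 7k^4 + 26k^3 − 66k^2 + 12k + 112 = ((1/4)k)(4k^4 − 28k^3 + 120k^2 − 328k + 336) + (−4k^3 + 16k^2 − 72k + 112)
  4k^4 − 28k^3 + 120k^2 − 328k + 336 = (−k + 3)(−4k^3 + 16k^2 − 72k + 112) + (0)
Last nonzero remainder: −4k^3 + 16k^2 − 72k + 112. Dividing through by −4 gives the monic gcd k^3 − 4k^2 + 18k − 28.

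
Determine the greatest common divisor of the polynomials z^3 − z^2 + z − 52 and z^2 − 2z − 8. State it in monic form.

z − 4

By polynomial division,
  z^3 − z^2 + z − 52 = (z + 1)(z^2 − 2z − 8) + (11z − 44)
  z^2 − 2z − 8 = ((1/11)z + 2/11)(11z − 44) + (0)
Last nonzero remainder: 11z − 44. Dividing through by 11 gives the monic gcd z − 4.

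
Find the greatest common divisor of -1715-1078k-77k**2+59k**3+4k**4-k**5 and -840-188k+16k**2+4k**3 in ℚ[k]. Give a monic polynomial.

By polynomial division,
  -k**5+4k**4+59k**3-77k**2-1078k-1715 = (-(1/4)k**2+2k-5)(4k**3+16k**2-188k-840) + (169k**2-338k-5915)
  4k**3+16k**2-188k-840 = ((4/169)k+24/169)(169k**2-338k-5915) + (0)
Last nonzero remainder: 169k**2-338k-5915. Dividing through by 169 gives the monic gcd k**2-2k-35.

-35-2k+k**2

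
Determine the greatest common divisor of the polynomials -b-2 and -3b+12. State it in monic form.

1

By polynomial division,
  -b-2 = (1/3)(-3b+12) + (-6)
  -3b+12 = ((1/2)b-2)(-6) + (0)
The last nonzero remainder is the constant -6, so the polynomials are coprime and gcd = 1.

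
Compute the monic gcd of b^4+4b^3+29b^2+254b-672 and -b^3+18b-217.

Repeated division with remainder:
  b^4+4b^3+29b^2+254b-672 = (-b-4)(-b^3+18b-217) + (47b^2+109b-1540)
  -b^3+18b-217 = (-(1/47)b+109/2209)(47b^2+109b-1540) + (-(44499/2209)b-311493/2209)
  47b^2+109b-1540 = (-(103823/44499)b+485980/44499)(-(44499/2209)b-311493/2209) + (0)
Last nonzero remainder: -(44499/2209)b-311493/2209. Dividing through by -44499/2209 gives the monic gcd b+7.

b+7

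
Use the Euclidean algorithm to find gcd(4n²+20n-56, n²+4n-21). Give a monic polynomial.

n+7

Repeated division with remainder:
  4n²+20n-56 = (4)(n²+4n-21) + (4n+28)
  n²+4n-21 = ((1/4)n-3/4)(4n+28) + (0)
Last nonzero remainder: 4n+28. Dividing through by 4 gives the monic gcd n+7.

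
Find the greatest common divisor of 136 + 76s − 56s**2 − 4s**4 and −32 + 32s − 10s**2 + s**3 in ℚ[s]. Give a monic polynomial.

By polynomial division,
  −4s**4 − 56s**2 + 76s + 136 = (−4s − 40)(s**3 − 10s**2 + 32s − 32) + (−328s**2 + 1228s − 1144)
  s**3 − 10s**2 + 32s − 32 = (−(1/328)s + 513/26896)(−328s**2 + 1228s − 1144) + ((34225/6724)s − 34225/3362)
  −328s**2 + 1228s − 1144 = (−(2205472/34225)s + 3846128/34225)((34225/6724)s − 34225/3362) + (0)
Last nonzero remainder: (34225/6724)s − 34225/3362. Dividing through by 34225/6724 gives the monic gcd s − 2.

−2 + s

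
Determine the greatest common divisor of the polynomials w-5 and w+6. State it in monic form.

1

By polynomial division,
  w-5 = (w+6) + (-11)
  w+6 = (-(1/11)w-6/11)(-11) + (0)
The last nonzero remainder is the constant -11, so the polynomials are coprime and gcd = 1.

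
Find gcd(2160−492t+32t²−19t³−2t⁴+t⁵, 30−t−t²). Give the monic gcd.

−30+t+t²

Euclidean algorithm in ℚ[t]:
  t⁵−2t⁴−19t³+32t²−492t+2160 = (−t³+3t²−14t+72)(−t²−t+30) + (0)
Last nonzero remainder: −t²−t+30. Dividing through by −1 gives the monic gcd t²+t−30.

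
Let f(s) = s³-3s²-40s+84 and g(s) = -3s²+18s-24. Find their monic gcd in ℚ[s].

s-2

Apply the Euclidean algorithm:
  s³-3s²-40s+84 = (-(1/3)s-1)(-3s²+18s-24) + (-30s+60)
  -3s²+18s-24 = ((1/10)s-2/5)(-30s+60) + (0)
Last nonzero remainder: -30s+60. Dividing through by -30 gives the monic gcd s-2.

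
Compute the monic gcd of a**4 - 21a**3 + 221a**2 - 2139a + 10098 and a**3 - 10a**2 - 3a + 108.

Repeated division with remainder:
  a**4 - 21a**3 + 221a**2 - 2139a + 10098 = (a - 11)(a**3 - 10a**2 - 3a + 108) + (114a**2 - 2280a + 11286)
  a**3 - 10a**2 - 3a + 108 = ((1/114)a + 5/57)(114a**2 - 2280a + 11286) + (98a - 882)
  114a**2 - 2280a + 11286 = ((57/49)a - 627/49)(98a - 882) + (0)
Last nonzero remainder: 98a - 882. Dividing through by 98 gives the monic gcd a - 9.

a - 9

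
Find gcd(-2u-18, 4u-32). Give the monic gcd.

1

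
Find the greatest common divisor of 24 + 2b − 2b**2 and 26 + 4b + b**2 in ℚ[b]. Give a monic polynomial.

1

By polynomial division,
  −2b**2 + 2b + 24 = (−2)(b**2 + 4b + 26) + (10b + 76)
  b**2 + 4b + 26 = ((1/10)b − 9/25)(10b + 76) + (1334/25)
  10b + 76 = ((125/667)b + 950/667)(1334/25) + (0)
The last nonzero remainder is the constant 1334/25, so the polynomials are coprime and gcd = 1.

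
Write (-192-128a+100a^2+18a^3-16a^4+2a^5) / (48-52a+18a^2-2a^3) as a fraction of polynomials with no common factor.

Apply the Euclidean algorithm:
  2a^5-16a^4+18a^3+100a^2-128a-192 = (-a^2-a+8)(-2a^3+18a^2-52a+48) + (-48a^2+336a-576)
  -2a^3+18a^2-52a+48 = ((1/24)a-1/12)(-48a^2+336a-576) + (0)
Last nonzero remainder: -48a^2+336a-576. Dividing through by -48 gives the monic gcd a^2-7a+12.
Cancel a^2-7a+12 from numerator and denominator to get the reduced form.

(8+10a+a^2-a^3)/(-2+a)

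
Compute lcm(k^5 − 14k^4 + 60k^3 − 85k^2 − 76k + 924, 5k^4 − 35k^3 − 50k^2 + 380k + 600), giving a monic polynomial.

Repeated division with remainder:
  k^5 − 14k^4 + 60k^3 − 85k^2 − 76k + 924 = ((1/5)k − 7/5)(5k^4 − 35k^3 − 50k^2 + 380k + 600) + (21k^3 − 231k^2 + 336k + 1764)
  5k^4 − 35k^3 − 50k^2 + 380k + 600 = ((5/21)k + 20/21)(21k^3 − 231k^2 + 336k + 1764) + (90k^2 − 360k − 1080)
  21k^3 − 231k^2 + 336k + 1764 = ((7/30)k − 49/30)(90k^2 − 360k − 1080) + (0)
Last nonzero remainder: 90k^2 − 360k − 1080. Dividing through by 90 gives the monic gcd k^2 − 4k − 12.
Then lcm(f, g) = f·g / gcd(f, g); expanding and making the result monic gives the answer.

k^7 − 17k^6 + 92k^5 − 125k^4 − 421k^3 + 2002k^2 − 2012k − 9240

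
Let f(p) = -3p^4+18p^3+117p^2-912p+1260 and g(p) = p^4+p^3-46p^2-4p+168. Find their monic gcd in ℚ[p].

Apply the Euclidean algorithm:
  -3p^4+18p^3+117p^2-912p+1260 = (-3)(p^4+p^3-46p^2-4p+168) + (21p^3-21p^2-924p+1764)
  p^4+p^3-46p^2-4p+168 = ((1/21)p+2/21)(21p^3-21p^2-924p+1764) + (0)
Last nonzero remainder: 21p^3-21p^2-924p+1764. Dividing through by 21 gives the monic gcd p^3-p^2-44p+84.

p^3-p^2-44p+84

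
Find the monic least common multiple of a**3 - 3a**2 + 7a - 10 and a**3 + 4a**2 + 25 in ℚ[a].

a**4 + 2a**3 - 8a**2 + 25a - 50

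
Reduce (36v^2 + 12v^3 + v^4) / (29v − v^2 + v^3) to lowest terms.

(36v + 12v^2 + v^3)/(29 − v + v^2)

Euclidean algorithm in ℚ[v]:
  v^4 + 12v^3 + 36v^2 = (v + 13)(v^3 − v^2 + 29v) + (20v^2 − 377v)
  v^3 − v^2 + 29v = ((1/20)v + 357/400)(20v^2 − 377v) + ((146189/400)v)
  20v^2 − 377v = ((8000/146189)v − 5200/5041)((146189/400)v) + (0)
Last nonzero remainder: (146189/400)v. Dividing through by 146189/400 gives the monic gcd v.
Cancel v from numerator and denominator to get the reduced form.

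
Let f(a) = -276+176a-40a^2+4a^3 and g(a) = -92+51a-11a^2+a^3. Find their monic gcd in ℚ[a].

23-7a+a^2

Apply the Euclidean algorithm:
  4a^3-40a^2+176a-276 = (4)(a^3-11a^2+51a-92) + (4a^2-28a+92)
  a^3-11a^2+51a-92 = ((1/4)a-1)(4a^2-28a+92) + (0)
Last nonzero remainder: 4a^2-28a+92. Dividing through by 4 gives the monic gcd a^2-7a+23.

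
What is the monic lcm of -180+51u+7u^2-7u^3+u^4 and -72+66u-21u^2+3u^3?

360-282u+37u^2+21u^3-9u^4+u^5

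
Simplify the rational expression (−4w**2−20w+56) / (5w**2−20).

(−4w−28)/(5w+10)

Euclidean algorithm in ℚ[w]:
  −4w**2−20w+56 = (−4/5)(5w**2−20) + (−20w+40)
  5w**2−20 = (−(1/4)w−1/2)(−20w+40) + (0)
Last nonzero remainder: −20w+40. Dividing through by −20 gives the monic gcd w−2.
Cancel w−2 from numerator and denominator to get the reduced form.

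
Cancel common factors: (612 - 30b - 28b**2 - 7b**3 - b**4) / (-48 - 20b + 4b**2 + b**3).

(102 - 22b - b**2 - b**3)/(-8 - 2b + b**2)

Apply the Euclidean algorithm:
  -b**4 - 7b**3 - 28b**2 - 30b + 612 = (-b - 3)(b**3 + 4b**2 - 20b - 48) + (-36b**2 - 138b + 468)
  b**3 + 4b**2 - 20b - 48 = (-(1/36)b - 1/216)(-36b**2 - 138b + 468) + (-(275/36)b - 275/6)
  -36b**2 - 138b + 468 = ((1296/275)b - 2808/275)(-(275/36)b - 275/6) + (0)
Last nonzero remainder: -(275/36)b - 275/6. Dividing through by -275/36 gives the monic gcd b + 6.
Cancel b + 6 from numerator and denominator to get the reduced form.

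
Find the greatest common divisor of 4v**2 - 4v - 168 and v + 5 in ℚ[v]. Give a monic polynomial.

1

Euclidean algorithm in ℚ[v]:
  4v**2 - 4v - 168 = (4v - 24)(v + 5) + (-48)
  v + 5 = (-(1/48)v - 5/48)(-48) + (0)
The last nonzero remainder is the constant -48, so the polynomials are coprime and gcd = 1.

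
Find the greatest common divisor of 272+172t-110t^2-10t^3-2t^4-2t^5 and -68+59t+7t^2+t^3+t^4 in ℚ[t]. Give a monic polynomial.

68+9t+2t^2+t^3

Euclidean algorithm in ℚ[t]:
  -2t^5-2t^4-10t^3-110t^2+172t+272 = (-2t)(t^4+t^3+7t^2+59t-68) + (4t^3+8t^2+36t+272)
  t^4+t^3+7t^2+59t-68 = ((1/4)t-1/4)(4t^3+8t^2+36t+272) + (0)
Last nonzero remainder: 4t^3+8t^2+36t+272. Dividing through by 4 gives the monic gcd t^3+2t^2+9t+68.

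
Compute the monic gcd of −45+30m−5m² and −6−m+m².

Apply the Euclidean algorithm:
  −5m²+30m−45 = (−5)(m²−m−6) + (25m−75)
  m²−m−6 = ((1/25)m+2/25)(25m−75) + (0)
Last nonzero remainder: 25m−75. Dividing through by 25 gives the monic gcd m−3.

−3+m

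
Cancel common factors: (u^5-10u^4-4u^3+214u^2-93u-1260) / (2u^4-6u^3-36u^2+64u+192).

(u^3-9u^2-u+105)/(2u^2-4u-16)

By polynomial division,
  u^5-10u^4-4u^3+214u^2-93u-1260 = ((1/2)u-7/2)(2u^4-6u^3-36u^2+64u+192) + (-7u^3+56u^2+35u-588)
  2u^4-6u^3-36u^2+64u+192 = (-(2/7)u-10/7)(-7u^3+56u^2+35u-588) + (54u^2-54u-648)
  -7u^3+56u^2+35u-588 = (-(7/54)u+49/54)(54u^2-54u-648) + (0)
Last nonzero remainder: 54u^2-54u-648. Dividing through by 54 gives the monic gcd u^2-u-12.
Cancel u^2-u-12 from numerator and denominator to get the reduced form.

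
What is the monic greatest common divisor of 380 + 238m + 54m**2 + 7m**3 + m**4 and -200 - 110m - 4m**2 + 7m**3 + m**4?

10 + 6m + m**2

Euclidean algorithm in ℚ[m]:
  m**4 + 7m**3 + 54m**2 + 238m + 380 = (m**4 + 7m**3 - 4m**2 - 110m - 200) + (58m**2 + 348m + 580)
  m**4 + 7m**3 - 4m**2 - 110m - 200 = ((1/58)m**2 + (1/58)m - 10/29)(58m**2 + 348m + 580) + (0)
Last nonzero remainder: 58m**2 + 348m + 580. Dividing through by 58 gives the monic gcd m**2 + 6m + 10.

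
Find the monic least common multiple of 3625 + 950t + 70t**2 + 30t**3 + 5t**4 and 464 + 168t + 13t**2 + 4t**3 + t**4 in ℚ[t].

11600 + 8840t + 2469t**2 + 398t**3 + 78t**4 + 14t**5 + t**6

Apply the Euclidean algorithm:
  5t**4 + 30t**3 + 70t**2 + 950t + 3625 = (5)(t**4 + 4t**3 + 13t**2 + 168t + 464) + (10t**3 + 5t**2 + 110t + 1305)
  t**4 + 4t**3 + 13t**2 + 168t + 464 = ((1/10)t + 7/20)(10t**3 + 5t**2 + 110t + 1305) + ((1/4)t**2 - t + 29/4)
  10t**3 + 5t**2 + 110t + 1305 = (40t + 180)((1/4)t**2 - t + 29/4) + (0)
Last nonzero remainder: (1/4)t**2 - t + 29/4. Dividing through by 1/4 gives the monic gcd t**2 - 4t + 29.
Then lcm(f, g) = f·g / gcd(f, g); expanding and making the result monic gives the answer.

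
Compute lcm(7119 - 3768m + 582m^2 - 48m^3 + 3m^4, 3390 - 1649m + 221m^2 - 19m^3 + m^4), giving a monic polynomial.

-23730 + 14933m - 3196m^2 + 354m^3 - 26m^4 + m^5

Repeated division with remainder:
  3m^4 - 48m^3 + 582m^2 - 3768m + 7119 = (3)(m^4 - 19m^3 + 221m^2 - 1649m + 3390) + (9m^3 - 81m^2 + 1179m - 3051)
  m^4 - 19m^3 + 221m^2 - 1649m + 3390 = ((1/9)m - 10/9)(9m^3 - 81m^2 + 1179m - 3051) + (0)
Last nonzero remainder: 9m^3 - 81m^2 + 1179m - 3051. Dividing through by 9 gives the monic gcd m^3 - 9m^2 + 131m - 339.
Then lcm(f, g) = f·g / gcd(f, g); expanding and making the result monic gives the answer.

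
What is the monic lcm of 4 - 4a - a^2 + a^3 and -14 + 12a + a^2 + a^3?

By polynomial division,
  a^3 - a^2 - 4a + 4 = (a^3 + a^2 + 12a - 14) + (-2a^2 - 16a + 18)
  a^3 + a^2 + 12a - 14 = (-(1/2)a + 7/2)(-2a^2 - 16a + 18) + (77a - 77)
  -2a^2 - 16a + 18 = (-(2/77)a - 18/77)(77a - 77) + (0)
Last nonzero remainder: 77a - 77. Dividing through by 77 gives the monic gcd a - 1.
Then lcm(f, g) = f·g / gcd(f, g); expanding and making the result monic gives the answer.

56 - 48a - 18a^2 + 8a^3 + a^4 + a^5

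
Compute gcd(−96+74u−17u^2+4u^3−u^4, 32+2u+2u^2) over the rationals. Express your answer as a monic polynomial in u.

16+u+u^2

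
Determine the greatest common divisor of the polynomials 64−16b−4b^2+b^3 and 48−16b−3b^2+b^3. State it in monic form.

−16+b^2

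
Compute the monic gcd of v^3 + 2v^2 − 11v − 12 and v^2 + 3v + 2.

v + 1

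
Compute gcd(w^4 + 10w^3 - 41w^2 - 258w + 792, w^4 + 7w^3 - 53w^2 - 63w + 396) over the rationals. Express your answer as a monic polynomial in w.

w^3 + 4w^2 - 65w + 132

Repeated division with remainder:
  w^4 + 10w^3 - 41w^2 - 258w + 792 = (w^4 + 7w^3 - 53w^2 - 63w + 396) + (3w^3 + 12w^2 - 195w + 396)
  w^4 + 7w^3 - 53w^2 - 63w + 396 = ((1/3)w + 1)(3w^3 + 12w^2 - 195w + 396) + (0)
Last nonzero remainder: 3w^3 + 12w^2 - 195w + 396. Dividing through by 3 gives the monic gcd w^3 + 4w^2 - 65w + 132.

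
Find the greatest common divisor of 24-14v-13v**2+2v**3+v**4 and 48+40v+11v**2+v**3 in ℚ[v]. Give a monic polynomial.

4+v

Euclidean algorithm in ℚ[v]:
  v**4+2v**3-13v**2-14v+24 = (v-9)(v**3+11v**2+40v+48) + (46v**2+298v+456)
  v**3+11v**2+40v+48 = ((1/46)v+52/529)(46v**2+298v+456) + ((420/529)v+1680/529)
  46v**2+298v+456 = ((12167/210)v+10051/70)((420/529)v+1680/529) + (0)
Last nonzero remainder: (420/529)v+1680/529. Dividing through by 420/529 gives the monic gcd v+4.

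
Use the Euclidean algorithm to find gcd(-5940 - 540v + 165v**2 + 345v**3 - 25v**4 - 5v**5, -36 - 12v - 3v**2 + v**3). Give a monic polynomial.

Apply the Euclidean algorithm:
  -5v**5 - 25v**4 + 345v**3 + 165v**2 - 540v - 5940 = (-5v**2 - 40v + 165)(v**3 - 3v**2 - 12v - 36) + (0)
The last nonzero remainder v**3 - 3v**2 - 12v - 36 is already monic.

-36 - 12v - 3v**2 + v**3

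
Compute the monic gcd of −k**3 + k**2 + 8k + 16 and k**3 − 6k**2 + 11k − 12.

k − 4

Repeated division with remainder:
  −k**3 + k**2 + 8k + 16 = (−1)(k**3 − 6k**2 + 11k − 12) + (−5k**2 + 19k + 4)
  k**3 − 6k**2 + 11k − 12 = (−(1/5)k + 11/25)(−5k**2 + 19k + 4) + ((86/25)k − 344/25)
  −5k**2 + 19k + 4 = (−(125/86)k − 25/86)((86/25)k − 344/25) + (0)
Last nonzero remainder: (86/25)k − 344/25. Dividing through by 86/25 gives the monic gcd k − 4.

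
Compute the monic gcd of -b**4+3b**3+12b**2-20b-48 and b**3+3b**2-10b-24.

b**2-b-6

By polynomial division,
  -b**4+3b**3+12b**2-20b-48 = (-b+6)(b**3+3b**2-10b-24) + (-16b**2+16b+96)
  b**3+3b**2-10b-24 = (-(1/16)b-1/4)(-16b**2+16b+96) + (0)
Last nonzero remainder: -16b**2+16b+96. Dividing through by -16 gives the monic gcd b**2-b-6.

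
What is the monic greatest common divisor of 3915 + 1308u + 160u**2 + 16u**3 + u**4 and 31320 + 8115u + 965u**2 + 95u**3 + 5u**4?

783 + 105u + 11u**2 + u**3

By polynomial division,
  u**4 + 16u**3 + 160u**2 + 1308u + 3915 = (1/5)(5u**4 + 95u**3 + 965u**2 + 8115u + 31320) + (-3u**3 - 33u**2 - 315u - 2349)
  5u**4 + 95u**3 + 965u**2 + 8115u + 31320 = (-(5/3)u - 40/3)(-3u**3 - 33u**2 - 315u - 2349) + (0)
Last nonzero remainder: -3u**3 - 33u**2 - 315u - 2349. Dividing through by -3 gives the monic gcd u**3 + 11u**2 + 105u + 783.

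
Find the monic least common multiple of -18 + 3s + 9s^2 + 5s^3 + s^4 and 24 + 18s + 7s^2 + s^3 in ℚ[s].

-72 - 6s + 39s^2 + 29s^3 + 9s^4 + s^5

By polynomial division,
  s^4 + 5s^3 + 9s^2 + 3s - 18 = (s - 2)(s^3 + 7s^2 + 18s + 24) + (5s^2 + 15s + 30)
  s^3 + 7s^2 + 18s + 24 = ((1/5)s + 4/5)(5s^2 + 15s + 30) + (0)
Last nonzero remainder: 5s^2 + 15s + 30. Dividing through by 5 gives the monic gcd s^2 + 3s + 6.
Then lcm(f, g) = f·g / gcd(f, g); expanding and making the result monic gives the answer.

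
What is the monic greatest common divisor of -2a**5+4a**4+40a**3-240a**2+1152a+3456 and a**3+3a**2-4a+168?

Apply the Euclidean algorithm:
  -2a**5+4a**4+40a**3-240a**2+1152a+3456 = (-2a**2+10a+2)(a**3+3a**2-4a+168) + (130a**2-520a+3120)
  a**3+3a**2-4a+168 = ((1/130)a+7/130)(130a**2-520a+3120) + (0)
Last nonzero remainder: 130a**2-520a+3120. Dividing through by 130 gives the monic gcd a**2-4a+24.

a**2-4a+24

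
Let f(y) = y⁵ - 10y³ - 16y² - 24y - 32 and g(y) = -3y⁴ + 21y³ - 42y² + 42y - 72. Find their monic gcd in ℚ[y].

Euclidean algorithm in ℚ[y]:
  y⁵ - 10y³ - 16y² - 24y - 32 = (-(1/3)y - 7/3)(-3y⁴ + 21y³ - 42y² + 42y - 72) + (25y³ - 100y² + 50y - 200)
  -3y⁴ + 21y³ - 42y² + 42y - 72 = (-(3/25)y + 9/25)(25y³ - 100y² + 50y - 200) + (0)
Last nonzero remainder: 25y³ - 100y² + 50y - 200. Dividing through by 25 gives the monic gcd y³ - 4y² + 2y - 8.

y³ - 4y² + 2y - 8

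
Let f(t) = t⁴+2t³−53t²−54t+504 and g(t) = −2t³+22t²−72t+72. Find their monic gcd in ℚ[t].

t²−9t+18

By polynomial division,
  t⁴+2t³−53t²−54t+504 = (−(1/2)t−13/2)(−2t³+22t²−72t+72) + (54t²−486t+972)
  −2t³+22t²−72t+72 = (−(1/27)t+2/27)(54t²−486t+972) + (0)
Last nonzero remainder: 54t²−486t+972. Dividing through by 54 gives the monic gcd t²−9t+18.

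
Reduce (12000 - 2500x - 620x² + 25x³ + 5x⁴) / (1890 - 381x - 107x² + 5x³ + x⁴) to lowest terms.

Apply the Euclidean algorithm:
  5x⁴ + 25x³ - 620x² - 2500x + 12000 = (5)(x⁴ + 5x³ - 107x² - 381x + 1890) + (-85x² - 595x + 2550)
  x⁴ + 5x³ - 107x² - 381x + 1890 = (-(1/85)x² + (2/85)x + 63/85)(-85x² - 595x + 2550) + (0)
Last nonzero remainder: -85x² - 595x + 2550. Dividing through by -85 gives the monic gcd x² + 7x - 30.
Cancel x² + 7x - 30 from numerator and denominator to get the reduced form.

(-400 - 10x + 5x²)/(-63 - 2x + x²)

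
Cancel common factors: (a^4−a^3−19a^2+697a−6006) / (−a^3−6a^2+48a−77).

(−a^3+12a^2−113a+546)/(a^2−5a+7)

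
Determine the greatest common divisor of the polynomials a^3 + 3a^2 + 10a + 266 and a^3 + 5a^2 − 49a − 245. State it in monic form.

Euclidean algorithm in ℚ[a]:
  a^3 + 3a^2 + 10a + 266 = (a^3 + 5a^2 − 49a − 245) + (−2a^2 + 59a + 511)
  a^3 + 5a^2 − 49a − 245 = (−(1/2)a − 69/4)(−2a^2 + 59a + 511) + ((4897/4)a + 34279/4)
  −2a^2 + 59a + 511 = (−(8/4897)a + 292/4897)((4897/4)a + 34279/4) + (0)
Last nonzero remainder: (4897/4)a + 34279/4. Dividing through by 4897/4 gives the monic gcd a + 7.

a + 7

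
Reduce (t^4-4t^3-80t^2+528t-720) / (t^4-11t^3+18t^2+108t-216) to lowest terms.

Euclidean algorithm in ℚ[t]:
  t^4-4t^3-80t^2+528t-720 = (t^4-11t^3+18t^2+108t-216) + (7t^3-98t^2+420t-504)
  t^4-11t^3+18t^2+108t-216 = ((1/7)t+3/7)(7t^3-98t^2+420t-504) + (0)
Last nonzero remainder: 7t^3-98t^2+420t-504. Dividing through by 7 gives the monic gcd t^3-14t^2+60t-72.
Cancel t^3-14t^2+60t-72 from numerator and denominator to get the reduced form.

(t+10)/(t+3)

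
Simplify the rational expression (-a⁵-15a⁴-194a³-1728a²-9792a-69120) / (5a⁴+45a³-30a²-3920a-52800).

By polynomial division,
  -a⁵-15a⁴-194a³-1728a²-9792a-69120 = (-(1/5)a-6/5)(5a⁴+45a³-30a²-3920a-52800) + (-146a³-2548a²-25056a-132480)
  5a⁴+45a³-30a²-3920a-52800 = (-(5/146)a+3085/10658)(-146a³-2548a²-25056a-132480) + (-(802300/5329)a²-(6418400/5329)a-77020800/5329)
  -146a³-2548a²-25056a-132480 = ((389017/401150)a+367701/40115)(-(802300/5329)a²-(6418400/5329)a-77020800/5329) + (0)
Last nonzero remainder: -(802300/5329)a²-(6418400/5329)a-77020800/5329. Dividing through by -802300/5329 gives the monic gcd a²+8a+96.
Cancel a²+8a+96 from numerator and denominator to get the reduced form.

(-a³-7a²-42a-720)/(5a²+5a-550)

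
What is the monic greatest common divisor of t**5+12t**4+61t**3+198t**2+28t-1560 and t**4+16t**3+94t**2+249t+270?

t**2+11t+30

By polynomial division,
  t**5+12t**4+61t**3+198t**2+28t-1560 = (t-4)(t**4+16t**3+94t**2+249t+270) + (31t**3+325t**2+754t-480)
  t**4+16t**3+94t**2+249t+270 = ((1/31)t+171/961)(31t**3+325t**2+754t-480) + ((11385/961)t**2+(125235/961)t+341550/961)
  31t**3+325t**2+754t-480 = ((29791/11385)t-15376/11385)((11385/961)t**2+(125235/961)t+341550/961) + (0)
Last nonzero remainder: (11385/961)t**2+(125235/961)t+341550/961. Dividing through by 11385/961 gives the monic gcd t**2+11t+30.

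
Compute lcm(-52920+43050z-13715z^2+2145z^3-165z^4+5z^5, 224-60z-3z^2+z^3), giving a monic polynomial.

-84672+58296z-13334z^2+689z^3+165z^4-25z^5+z^6

Euclidean algorithm in ℚ[z]:
  5z^5-165z^4+2145z^3-13715z^2+43050z-52920 = (5z^2-150z+1995)(z^3-3z^2-60z+224) + (-17850z^2+196350z-499800)
  z^3-3z^2-60z+224 = (-(1/17850)z-4/8925)(-17850z^2+196350z-499800) + (0)
Last nonzero remainder: -17850z^2+196350z-499800. Dividing through by -17850 gives the monic gcd z^2-11z+28.
Then lcm(f, g) = f·g / gcd(f, g); expanding and making the result monic gives the answer.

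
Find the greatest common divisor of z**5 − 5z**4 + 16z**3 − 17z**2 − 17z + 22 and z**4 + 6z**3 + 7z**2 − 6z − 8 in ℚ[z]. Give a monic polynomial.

z**2 − 1

Repeated division with remainder:
  z**5 − 5z**4 + 16z**3 − 17z**2 − 17z + 22 = (z − 11)(z**4 + 6z**3 + 7z**2 − 6z − 8) + (75z**3 + 66z**2 − 75z − 66)
  z**4 + 6z**3 + 7z**2 − 6z − 8 = ((1/75)z + 128/1875)(75z**3 + 66z**2 − 75z − 66) + ((2184/625)z**2 − 2184/625)
  75z**3 + 66z**2 − 75z − 66 = ((15625/728)z + 6875/364)((2184/625)z**2 − 2184/625) + (0)
Last nonzero remainder: (2184/625)z**2 − 2184/625. Dividing through by 2184/625 gives the monic gcd z**2 − 1.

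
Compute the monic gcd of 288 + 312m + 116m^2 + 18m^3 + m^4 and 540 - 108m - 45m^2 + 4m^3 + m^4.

Apply the Euclidean algorithm:
  m^4 + 18m^3 + 116m^2 + 312m + 288 = (m^4 + 4m^3 - 45m^2 - 108m + 540) + (14m^3 + 161m^2 + 420m - 252)
  m^4 + 4m^3 - 45m^2 - 108m + 540 = ((1/14)m - 15/28)(14m^3 + 161m^2 + 420m - 252) + ((45/4)m^2 + 135m + 405)
  14m^3 + 161m^2 + 420m - 252 = ((56/45)m - 28/45)((45/4)m^2 + 135m + 405) + (0)
Last nonzero remainder: (45/4)m^2 + 135m + 405. Dividing through by 45/4 gives the monic gcd m^2 + 12m + 36.

36 + 12m + m^2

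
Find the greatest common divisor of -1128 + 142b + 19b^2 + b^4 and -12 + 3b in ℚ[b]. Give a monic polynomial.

-4 + b

Repeated division with remainder:
  b^4 + 19b^2 + 142b - 1128 = ((1/3)b^3 + (4/3)b^2 + (35/3)b + 94)(3b - 12) + (0)
Last nonzero remainder: 3b - 12. Dividing through by 3 gives the monic gcd b - 4.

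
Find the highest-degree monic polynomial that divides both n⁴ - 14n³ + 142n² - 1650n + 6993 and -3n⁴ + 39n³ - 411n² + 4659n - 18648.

n³ - 5n² + 97n - 777

By polynomial division,
  n⁴ - 14n³ + 142n² - 1650n + 6993 = (-1/3)(-3n⁴ + 39n³ - 411n² + 4659n - 18648) + (-n³ + 5n² - 97n + 777)
  -3n⁴ + 39n³ - 411n² + 4659n - 18648 = (3n - 24)(-n³ + 5n² - 97n + 777) + (0)
Last nonzero remainder: -n³ + 5n² - 97n + 777. Dividing through by -1 gives the monic gcd n³ - 5n² + 97n - 777.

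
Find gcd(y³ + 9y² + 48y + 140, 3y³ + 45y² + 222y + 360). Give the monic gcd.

Euclidean algorithm in ℚ[y]:
  y³ + 9y² + 48y + 140 = (1/3)(3y³ + 45y² + 222y + 360) + (-6y² - 26y + 20)
  3y³ + 45y² + 222y + 360 = (-(1/2)y - 16/3)(-6y² - 26y + 20) + ((280/3)y + 1400/3)
  -6y² - 26y + 20 = (-(9/140)y + 3/70)((280/3)y + 1400/3) + (0)
Last nonzero remainder: (280/3)y + 1400/3. Dividing through by 280/3 gives the monic gcd y + 5.

y + 5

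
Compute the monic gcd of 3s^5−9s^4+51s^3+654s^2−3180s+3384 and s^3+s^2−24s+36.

Repeated division with remainder:
  3s^5−9s^4+51s^3+654s^2−3180s+3384 = (3s^2−12s+135)(s^3+s^2−24s+36) + (123s^2+492s−1476)
  s^3+s^2−24s+36 = ((1/123)s−1/41)(123s^2+492s−1476) + (0)
Last nonzero remainder: 123s^2+492s−1476. Dividing through by 123 gives the monic gcd s^2+4s−12.

s^2+4s−12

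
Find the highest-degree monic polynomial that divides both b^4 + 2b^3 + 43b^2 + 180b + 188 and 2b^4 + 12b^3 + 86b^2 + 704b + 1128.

Euclidean algorithm in ℚ[b]:
  b^4 + 2b^3 + 43b^2 + 180b + 188 = (1/2)(2b^4 + 12b^3 + 86b^2 + 704b + 1128) + (-4b^3 - 172b - 376)
  2b^4 + 12b^3 + 86b^2 + 704b + 1128 = (-(1/2)b - 3)(-4b^3 - 172b - 376) + (0)
Last nonzero remainder: -4b^3 - 172b - 376. Dividing through by -4 gives the monic gcd b^3 + 43b + 94.

b^3 + 43b + 94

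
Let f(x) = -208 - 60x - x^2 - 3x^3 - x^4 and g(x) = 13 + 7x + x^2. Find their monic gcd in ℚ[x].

Euclidean algorithm in ℚ[x]:
  -x^4 - 3x^3 - x^2 - 60x - 208 = (-x^2 + 4x - 16)(x^2 + 7x + 13) + (0)
The last nonzero remainder x^2 + 7x + 13 is already monic.

13 + 7x + x^2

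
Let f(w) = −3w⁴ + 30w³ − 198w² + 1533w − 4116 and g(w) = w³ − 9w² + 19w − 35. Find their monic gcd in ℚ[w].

Euclidean algorithm in ℚ[w]:
  −3w⁴ + 30w³ − 198w² + 1533w − 4116 = (−3w + 3)(w³ − 9w² + 19w − 35) + (−114w² + 1371w − 4011)
  w³ − 9w² + 19w − 35 = (−(1/114)w − 115/4332)(−114w² + 1371w − 4011) + ((29185/1444)w − 204295/1444)
  −114w² + 1371w − 4011 = (−(164616/29185)w + 827412/29185)((29185/1444)w − 204295/1444) + (0)
Last nonzero remainder: (29185/1444)w − 204295/1444. Dividing through by 29185/1444 gives the monic gcd w − 7.

w − 7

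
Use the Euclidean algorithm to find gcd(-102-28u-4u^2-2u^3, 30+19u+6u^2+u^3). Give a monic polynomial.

Repeated division with remainder:
  -2u^3-4u^2-28u-102 = (-2)(u^3+6u^2+19u+30) + (8u^2+10u-42)
  u^3+6u^2+19u+30 = ((1/8)u+19/32)(8u^2+10u-42) + ((293/16)u+879/16)
  8u^2+10u-42 = ((128/293)u-224/293)((293/16)u+879/16) + (0)
Last nonzero remainder: (293/16)u+879/16. Dividing through by 293/16 gives the monic gcd u+3.

3+u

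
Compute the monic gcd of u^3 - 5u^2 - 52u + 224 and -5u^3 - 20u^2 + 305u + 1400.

u^2 - u - 56

Repeated division with remainder:
  u^3 - 5u^2 - 52u + 224 = (-1/5)(-5u^3 - 20u^2 + 305u + 1400) + (-9u^2 + 9u + 504)
  -5u^3 - 20u^2 + 305u + 1400 = ((5/9)u + 25/9)(-9u^2 + 9u + 504) + (0)
Last nonzero remainder: -9u^2 + 9u + 504. Dividing through by -9 gives the monic gcd u^2 - u - 56.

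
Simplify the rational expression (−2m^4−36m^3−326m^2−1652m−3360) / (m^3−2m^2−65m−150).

(−2m^3−26m^2−196m−672)/(m^2−7m−30)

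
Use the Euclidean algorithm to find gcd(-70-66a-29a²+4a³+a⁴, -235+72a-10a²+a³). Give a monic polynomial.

-5+a

Repeated division with remainder:
  a⁴+4a³-29a²-66a-70 = (a+14)(a³-10a²+72a-235) + (39a²-839a+3220)
  a³-10a²+72a-235 = ((1/39)a+449/1521)(39a²-839a+3220) + ((360643/1521)a-1803215/1521)
  39a²-839a+3220 = ((59319/360643)a-979524/360643)((360643/1521)a-1803215/1521) + (0)
Last nonzero remainder: (360643/1521)a-1803215/1521. Dividing through by 360643/1521 gives the monic gcd a-5.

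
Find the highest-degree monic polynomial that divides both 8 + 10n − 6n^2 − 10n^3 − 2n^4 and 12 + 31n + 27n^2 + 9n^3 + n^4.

4 + 9n + 6n^2 + n^3

Repeated division with remainder:
  −2n^4 − 10n^3 − 6n^2 + 10n + 8 = (−2)(n^4 + 9n^3 + 27n^2 + 31n + 12) + (8n^3 + 48n^2 + 72n + 32)
  n^4 + 9n^3 + 27n^2 + 31n + 12 = ((1/8)n + 3/8)(8n^3 + 48n^2 + 72n + 32) + (0)
Last nonzero remainder: 8n^3 + 48n^2 + 72n + 32. Dividing through by 8 gives the monic gcd n^3 + 6n^2 + 9n + 4.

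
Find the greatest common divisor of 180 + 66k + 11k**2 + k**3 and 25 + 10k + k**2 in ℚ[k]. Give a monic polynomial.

Apply the Euclidean algorithm:
  k**3 + 11k**2 + 66k + 180 = (k + 1)(k**2 + 10k + 25) + (31k + 155)
  k**2 + 10k + 25 = ((1/31)k + 5/31)(31k + 155) + (0)
Last nonzero remainder: 31k + 155. Dividing through by 31 gives the monic gcd k + 5.

5 + k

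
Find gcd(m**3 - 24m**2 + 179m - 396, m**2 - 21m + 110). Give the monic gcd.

m - 11

Repeated division with remainder:
  m**3 - 24m**2 + 179m - 396 = (m - 3)(m**2 - 21m + 110) + (6m - 66)
  m**2 - 21m + 110 = ((1/6)m - 5/3)(6m - 66) + (0)
Last nonzero remainder: 6m - 66. Dividing through by 6 gives the monic gcd m - 11.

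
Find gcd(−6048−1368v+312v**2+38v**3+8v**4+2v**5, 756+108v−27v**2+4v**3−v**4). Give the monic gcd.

Apply the Euclidean algorithm:
  2v**5+8v**4+38v**3+312v**2−1368v−6048 = (−2v−16)(−v**4+4v**3−27v**2+108v+756) + (48v**3+96v**2+1872v+6048)
  −v**4+4v**3−27v**2+108v+756 = (−(1/48)v+1/8)(48v**3+96v**2+1872v+6048) + (0)
Last nonzero remainder: 48v**3+96v**2+1872v+6048. Dividing through by 48 gives the monic gcd v**3+2v**2+39v+126.

126+39v+2v**2+v**3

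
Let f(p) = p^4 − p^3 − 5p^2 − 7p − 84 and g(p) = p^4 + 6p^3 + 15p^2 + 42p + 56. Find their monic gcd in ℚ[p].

p^2 + 7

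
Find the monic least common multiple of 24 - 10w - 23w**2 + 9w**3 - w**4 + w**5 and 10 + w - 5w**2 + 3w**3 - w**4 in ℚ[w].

120 - 98w - 71w**2 + 81w**3 - 46w**4 + 16w**5 - 3w**6 + w**7

By polynomial division,
  w**5 - w**4 + 9w**3 - 23w**2 - 10w + 24 = (-w - 2)(-w**4 + 3w**3 - 5w**2 + w + 10) + (10w**3 - 32w**2 + 2w + 44)
  -w**4 + 3w**3 - 5w**2 + w + 10 = (-(1/10)w - 1/50)(10w**3 - 32w**2 + 2w + 44) + (-(136/25)w**2 + (136/25)w + 272/25)
  10w**3 - 32w**2 + 2w + 44 = (-(125/68)w + 275/68)(-(136/25)w**2 + (136/25)w + 272/25) + (0)
Last nonzero remainder: -(136/25)w**2 + (136/25)w + 272/25. Dividing through by -136/25 gives the monic gcd w**2 - w - 2.
Then lcm(f, g) = f·g / gcd(f, g); expanding and making the result monic gives the answer.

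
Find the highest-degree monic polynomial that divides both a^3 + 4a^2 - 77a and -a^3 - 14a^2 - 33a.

a^2 + 11a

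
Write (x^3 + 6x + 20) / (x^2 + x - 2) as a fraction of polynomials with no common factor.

(x^2 - 2x + 10)/(x - 1)

Apply the Euclidean algorithm:
  x^3 + 6x + 20 = (x - 1)(x^2 + x - 2) + (9x + 18)
  x^2 + x - 2 = ((1/9)x - 1/9)(9x + 18) + (0)
Last nonzero remainder: 9x + 18. Dividing through by 9 gives the monic gcd x + 2.
Cancel x + 2 from numerator and denominator to get the reduced form.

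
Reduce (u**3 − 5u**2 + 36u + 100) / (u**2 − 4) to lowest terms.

(u**2 − 7u + 50)/(u − 2)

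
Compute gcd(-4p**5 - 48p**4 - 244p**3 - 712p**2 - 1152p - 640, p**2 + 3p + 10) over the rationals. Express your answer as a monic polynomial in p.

By polynomial division,
  -4p**5 - 48p**4 - 244p**3 - 712p**2 - 1152p - 640 = (-4p**3 - 36p**2 - 96p - 64)(p**2 + 3p + 10) + (0)
The last nonzero remainder p**2 + 3p + 10 is already monic.

p**2 + 3p + 10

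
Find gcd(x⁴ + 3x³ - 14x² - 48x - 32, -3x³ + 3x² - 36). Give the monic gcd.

Repeated division with remainder:
  x⁴ + 3x³ - 14x² - 48x - 32 = (-(1/3)x - 4/3)(-3x³ + 3x² - 36) + (-10x² - 60x - 80)
  -3x³ + 3x² - 36 = ((3/10)x - 21/10)(-10x² - 60x - 80) + (-102x - 204)
  -10x² - 60x - 80 = ((5/51)x + 20/51)(-102x - 204) + (0)
Last nonzero remainder: -102x - 204. Dividing through by -102 gives the monic gcd x + 2.

x + 2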